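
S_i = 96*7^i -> [96, 672, 4704, 32928, 230496]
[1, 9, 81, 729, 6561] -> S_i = 1*9^i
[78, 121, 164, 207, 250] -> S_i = 78 + 43*i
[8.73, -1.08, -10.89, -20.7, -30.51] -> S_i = 8.73 + -9.81*i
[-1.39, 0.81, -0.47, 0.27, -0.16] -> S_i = -1.39*(-0.58)^i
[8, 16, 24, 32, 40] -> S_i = 8 + 8*i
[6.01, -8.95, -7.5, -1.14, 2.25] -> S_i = Random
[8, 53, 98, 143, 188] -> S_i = 8 + 45*i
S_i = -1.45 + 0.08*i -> [-1.45, -1.37, -1.29, -1.21, -1.13]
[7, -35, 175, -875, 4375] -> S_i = 7*-5^i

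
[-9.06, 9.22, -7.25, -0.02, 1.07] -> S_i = Random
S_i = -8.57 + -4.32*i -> [-8.57, -12.89, -17.21, -21.53, -25.85]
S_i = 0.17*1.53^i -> [0.17, 0.26, 0.4, 0.61, 0.93]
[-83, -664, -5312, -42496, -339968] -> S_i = -83*8^i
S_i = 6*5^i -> [6, 30, 150, 750, 3750]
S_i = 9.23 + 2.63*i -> [9.23, 11.86, 14.49, 17.12, 19.75]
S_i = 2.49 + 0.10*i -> [2.49, 2.59, 2.69, 2.79, 2.89]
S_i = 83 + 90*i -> [83, 173, 263, 353, 443]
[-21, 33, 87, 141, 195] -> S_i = -21 + 54*i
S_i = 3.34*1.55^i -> [3.34, 5.18, 8.02, 12.44, 19.28]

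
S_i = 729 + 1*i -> [729, 730, 731, 732, 733]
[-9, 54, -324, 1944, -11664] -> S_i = -9*-6^i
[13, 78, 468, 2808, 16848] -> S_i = 13*6^i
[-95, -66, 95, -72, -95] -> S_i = Random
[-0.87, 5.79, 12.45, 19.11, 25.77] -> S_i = -0.87 + 6.66*i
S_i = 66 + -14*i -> [66, 52, 38, 24, 10]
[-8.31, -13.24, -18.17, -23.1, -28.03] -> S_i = -8.31 + -4.93*i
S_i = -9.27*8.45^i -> [-9.27, -78.33, -661.9, -5593.06, -47261.4]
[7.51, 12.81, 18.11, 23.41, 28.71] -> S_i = 7.51 + 5.30*i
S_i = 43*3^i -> [43, 129, 387, 1161, 3483]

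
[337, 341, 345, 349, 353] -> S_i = 337 + 4*i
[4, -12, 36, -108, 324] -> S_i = 4*-3^i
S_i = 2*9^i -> [2, 18, 162, 1458, 13122]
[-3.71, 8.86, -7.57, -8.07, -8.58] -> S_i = Random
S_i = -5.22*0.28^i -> [-5.22, -1.46, -0.41, -0.11, -0.03]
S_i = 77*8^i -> [77, 616, 4928, 39424, 315392]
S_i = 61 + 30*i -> [61, 91, 121, 151, 181]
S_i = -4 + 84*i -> [-4, 80, 164, 248, 332]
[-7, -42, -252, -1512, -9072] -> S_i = -7*6^i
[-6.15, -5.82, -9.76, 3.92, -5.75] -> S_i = Random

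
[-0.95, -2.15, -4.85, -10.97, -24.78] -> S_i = -0.95*2.26^i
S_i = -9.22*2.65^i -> [-9.22, -24.43, -64.75, -171.58, -454.69]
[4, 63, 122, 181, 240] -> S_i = 4 + 59*i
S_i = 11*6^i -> [11, 66, 396, 2376, 14256]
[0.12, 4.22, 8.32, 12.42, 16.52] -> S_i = 0.12 + 4.10*i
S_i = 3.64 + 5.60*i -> [3.64, 9.24, 14.84, 20.44, 26.04]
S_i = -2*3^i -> [-2, -6, -18, -54, -162]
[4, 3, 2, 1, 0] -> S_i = 4 + -1*i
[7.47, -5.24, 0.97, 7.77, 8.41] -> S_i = Random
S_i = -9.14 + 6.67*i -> [-9.14, -2.47, 4.2, 10.87, 17.54]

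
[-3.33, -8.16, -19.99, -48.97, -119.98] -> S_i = -3.33*2.45^i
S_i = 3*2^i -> [3, 6, 12, 24, 48]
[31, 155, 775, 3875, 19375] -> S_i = 31*5^i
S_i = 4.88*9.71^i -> [4.88, 47.38, 460.11, 4467.63, 43380.72]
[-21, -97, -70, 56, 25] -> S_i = Random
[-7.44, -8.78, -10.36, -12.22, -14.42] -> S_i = -7.44*1.18^i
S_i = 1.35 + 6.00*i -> [1.35, 7.35, 13.35, 19.35, 25.35]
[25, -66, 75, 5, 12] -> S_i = Random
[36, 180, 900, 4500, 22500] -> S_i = 36*5^i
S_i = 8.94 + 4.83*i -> [8.94, 13.77, 18.6, 23.43, 28.26]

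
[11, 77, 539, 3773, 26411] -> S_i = 11*7^i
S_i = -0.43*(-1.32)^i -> [-0.43, 0.57, -0.75, 0.99, -1.31]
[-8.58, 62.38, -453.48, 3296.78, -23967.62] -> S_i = -8.58*(-7.27)^i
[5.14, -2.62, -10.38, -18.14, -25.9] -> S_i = 5.14 + -7.76*i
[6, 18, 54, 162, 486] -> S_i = 6*3^i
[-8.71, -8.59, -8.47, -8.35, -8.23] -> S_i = -8.71 + 0.12*i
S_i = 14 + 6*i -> [14, 20, 26, 32, 38]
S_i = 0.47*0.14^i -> [0.47, 0.07, 0.01, 0.0, 0.0]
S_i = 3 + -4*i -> [3, -1, -5, -9, -13]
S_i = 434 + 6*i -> [434, 440, 446, 452, 458]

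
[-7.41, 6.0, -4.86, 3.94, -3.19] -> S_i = -7.41*(-0.81)^i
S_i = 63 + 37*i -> [63, 100, 137, 174, 211]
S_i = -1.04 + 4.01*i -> [-1.04, 2.97, 6.98, 10.99, 15.0]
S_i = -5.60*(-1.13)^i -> [-5.6, 6.33, -7.15, 8.08, -9.13]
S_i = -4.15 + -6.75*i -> [-4.15, -10.9, -17.65, -24.4, -31.15]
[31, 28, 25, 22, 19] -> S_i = 31 + -3*i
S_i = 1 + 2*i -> [1, 3, 5, 7, 9]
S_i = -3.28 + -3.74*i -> [-3.28, -7.02, -10.76, -14.5, -18.24]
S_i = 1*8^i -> [1, 8, 64, 512, 4096]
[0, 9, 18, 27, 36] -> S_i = 0 + 9*i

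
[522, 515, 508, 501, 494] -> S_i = 522 + -7*i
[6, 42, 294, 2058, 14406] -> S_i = 6*7^i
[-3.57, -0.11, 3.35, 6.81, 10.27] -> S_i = -3.57 + 3.46*i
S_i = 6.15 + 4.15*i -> [6.15, 10.3, 14.45, 18.6, 22.75]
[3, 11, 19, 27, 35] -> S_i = 3 + 8*i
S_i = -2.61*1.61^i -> [-2.61, -4.2, -6.77, -10.89, -17.54]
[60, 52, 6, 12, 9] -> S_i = Random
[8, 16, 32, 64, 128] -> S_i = 8*2^i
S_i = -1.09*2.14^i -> [-1.09, -2.33, -4.99, -10.68, -22.86]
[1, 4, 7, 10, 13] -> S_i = 1 + 3*i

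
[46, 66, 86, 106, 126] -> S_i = 46 + 20*i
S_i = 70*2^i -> [70, 140, 280, 560, 1120]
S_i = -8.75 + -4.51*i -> [-8.75, -13.26, -17.77, -22.28, -26.79]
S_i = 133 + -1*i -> [133, 132, 131, 130, 129]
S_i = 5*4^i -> [5, 20, 80, 320, 1280]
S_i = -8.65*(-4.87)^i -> [-8.65, 42.13, -205.15, 999.09, -4865.55]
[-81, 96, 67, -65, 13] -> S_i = Random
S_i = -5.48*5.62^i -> [-5.48, -30.8, -173.08, -972.72, -5466.71]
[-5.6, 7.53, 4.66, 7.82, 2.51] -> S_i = Random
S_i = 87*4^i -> [87, 348, 1392, 5568, 22272]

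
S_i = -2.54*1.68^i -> [-2.54, -4.27, -7.17, -12.04, -20.23]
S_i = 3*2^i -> [3, 6, 12, 24, 48]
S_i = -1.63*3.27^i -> [-1.63, -5.33, -17.43, -56.99, -186.37]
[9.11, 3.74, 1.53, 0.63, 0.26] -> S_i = 9.11*0.41^i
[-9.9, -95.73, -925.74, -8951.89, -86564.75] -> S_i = -9.90*9.67^i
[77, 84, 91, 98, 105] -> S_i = 77 + 7*i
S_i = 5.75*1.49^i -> [5.75, 8.57, 12.77, 19.02, 28.34]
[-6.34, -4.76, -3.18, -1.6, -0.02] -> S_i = -6.34 + 1.58*i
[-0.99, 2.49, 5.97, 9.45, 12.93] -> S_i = -0.99 + 3.48*i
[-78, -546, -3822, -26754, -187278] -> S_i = -78*7^i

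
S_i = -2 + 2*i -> [-2, 0, 2, 4, 6]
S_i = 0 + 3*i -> [0, 3, 6, 9, 12]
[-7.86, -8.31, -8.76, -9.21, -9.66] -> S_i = -7.86 + -0.45*i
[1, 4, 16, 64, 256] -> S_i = 1*4^i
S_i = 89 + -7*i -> [89, 82, 75, 68, 61]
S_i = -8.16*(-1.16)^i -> [-8.16, 9.47, -10.98, 12.74, -14.77]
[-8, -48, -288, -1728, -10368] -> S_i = -8*6^i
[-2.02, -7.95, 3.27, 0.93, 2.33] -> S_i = Random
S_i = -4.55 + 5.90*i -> [-4.55, 1.35, 7.25, 13.15, 19.05]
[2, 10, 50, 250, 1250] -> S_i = 2*5^i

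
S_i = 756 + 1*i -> [756, 757, 758, 759, 760]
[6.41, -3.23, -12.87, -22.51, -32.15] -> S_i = 6.41 + -9.64*i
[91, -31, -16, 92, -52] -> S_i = Random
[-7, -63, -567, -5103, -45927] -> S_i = -7*9^i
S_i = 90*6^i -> [90, 540, 3240, 19440, 116640]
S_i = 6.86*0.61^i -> [6.86, 4.18, 2.55, 1.56, 0.95]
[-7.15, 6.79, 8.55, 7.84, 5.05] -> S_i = Random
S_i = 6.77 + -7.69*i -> [6.77, -0.92, -8.61, -16.3, -23.99]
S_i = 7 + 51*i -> [7, 58, 109, 160, 211]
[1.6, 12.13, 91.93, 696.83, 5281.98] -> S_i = 1.60*7.58^i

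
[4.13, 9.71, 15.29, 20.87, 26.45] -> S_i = 4.13 + 5.58*i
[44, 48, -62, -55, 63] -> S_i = Random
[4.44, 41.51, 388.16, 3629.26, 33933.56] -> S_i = 4.44*9.35^i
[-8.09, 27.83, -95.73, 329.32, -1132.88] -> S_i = -8.09*(-3.44)^i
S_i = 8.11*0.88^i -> [8.11, 7.14, 6.28, 5.53, 4.86]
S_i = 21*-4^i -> [21, -84, 336, -1344, 5376]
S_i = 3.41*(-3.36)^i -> [3.41, -11.46, 38.5, -129.35, 434.62]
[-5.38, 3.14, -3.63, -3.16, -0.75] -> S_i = Random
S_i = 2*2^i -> [2, 4, 8, 16, 32]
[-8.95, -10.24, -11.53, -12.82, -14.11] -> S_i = -8.95 + -1.29*i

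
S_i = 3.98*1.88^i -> [3.98, 7.48, 14.07, 26.45, 49.72]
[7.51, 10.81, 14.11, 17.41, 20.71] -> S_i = 7.51 + 3.30*i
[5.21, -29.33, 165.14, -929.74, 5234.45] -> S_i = 5.21*(-5.63)^i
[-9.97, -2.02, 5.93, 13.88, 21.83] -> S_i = -9.97 + 7.95*i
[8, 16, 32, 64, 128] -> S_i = 8*2^i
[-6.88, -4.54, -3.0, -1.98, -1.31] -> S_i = -6.88*0.66^i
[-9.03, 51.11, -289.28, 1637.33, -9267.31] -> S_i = -9.03*(-5.66)^i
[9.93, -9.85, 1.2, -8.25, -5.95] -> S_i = Random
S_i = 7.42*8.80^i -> [7.42, 65.3, 574.6, 5056.52, 44497.4]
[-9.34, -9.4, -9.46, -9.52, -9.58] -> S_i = -9.34 + -0.06*i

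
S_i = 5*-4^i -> [5, -20, 80, -320, 1280]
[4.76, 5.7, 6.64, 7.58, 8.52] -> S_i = 4.76 + 0.94*i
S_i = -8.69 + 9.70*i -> [-8.69, 1.01, 10.71, 20.41, 30.11]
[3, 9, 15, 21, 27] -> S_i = 3 + 6*i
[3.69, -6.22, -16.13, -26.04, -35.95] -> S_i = 3.69 + -9.91*i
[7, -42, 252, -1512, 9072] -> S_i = 7*-6^i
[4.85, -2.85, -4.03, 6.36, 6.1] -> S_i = Random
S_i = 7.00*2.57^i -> [7.0, 17.99, 46.23, 118.82, 305.37]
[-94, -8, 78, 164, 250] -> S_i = -94 + 86*i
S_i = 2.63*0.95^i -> [2.63, 2.5, 2.37, 2.25, 2.14]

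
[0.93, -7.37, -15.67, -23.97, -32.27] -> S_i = 0.93 + -8.30*i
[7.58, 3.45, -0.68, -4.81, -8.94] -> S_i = 7.58 + -4.13*i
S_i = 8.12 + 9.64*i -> [8.12, 17.76, 27.4, 37.04, 46.68]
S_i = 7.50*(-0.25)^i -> [7.5, -1.88, 0.47, -0.12, 0.03]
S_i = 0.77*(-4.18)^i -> [0.77, -3.22, 13.45, -56.24, 235.07]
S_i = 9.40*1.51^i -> [9.4, 14.19, 21.43, 32.36, 48.87]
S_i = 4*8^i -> [4, 32, 256, 2048, 16384]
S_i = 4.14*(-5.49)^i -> [4.14, -22.73, 124.78, -685.04, 3760.88]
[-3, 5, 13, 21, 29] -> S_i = -3 + 8*i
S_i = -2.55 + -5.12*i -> [-2.55, -7.67, -12.79, -17.91, -23.03]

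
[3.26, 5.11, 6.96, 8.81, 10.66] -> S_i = 3.26 + 1.85*i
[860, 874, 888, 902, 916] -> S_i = 860 + 14*i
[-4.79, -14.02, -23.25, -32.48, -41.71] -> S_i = -4.79 + -9.23*i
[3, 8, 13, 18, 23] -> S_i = 3 + 5*i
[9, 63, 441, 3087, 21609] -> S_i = 9*7^i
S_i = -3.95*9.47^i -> [-3.95, -37.41, -354.24, -3354.65, -31768.52]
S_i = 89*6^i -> [89, 534, 3204, 19224, 115344]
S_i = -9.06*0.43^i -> [-9.06, -3.9, -1.68, -0.72, -0.31]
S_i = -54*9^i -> [-54, -486, -4374, -39366, -354294]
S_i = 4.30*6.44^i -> [4.3, 27.69, 178.34, 1148.49, 7396.26]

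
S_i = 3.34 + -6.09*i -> [3.34, -2.75, -8.84, -14.93, -21.02]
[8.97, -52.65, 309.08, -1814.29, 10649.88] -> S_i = 8.97*(-5.87)^i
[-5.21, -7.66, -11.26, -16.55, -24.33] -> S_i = -5.21*1.47^i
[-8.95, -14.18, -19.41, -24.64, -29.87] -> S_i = -8.95 + -5.23*i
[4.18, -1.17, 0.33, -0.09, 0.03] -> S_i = 4.18*(-0.28)^i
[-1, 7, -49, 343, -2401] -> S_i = -1*-7^i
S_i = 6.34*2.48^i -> [6.34, 15.72, 38.99, 96.7, 239.83]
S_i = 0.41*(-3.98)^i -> [0.41, -1.63, 6.49, -25.85, 102.88]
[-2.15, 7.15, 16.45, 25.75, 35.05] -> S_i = -2.15 + 9.30*i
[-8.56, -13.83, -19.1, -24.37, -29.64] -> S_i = -8.56 + -5.27*i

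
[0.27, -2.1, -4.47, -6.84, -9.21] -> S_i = 0.27 + -2.37*i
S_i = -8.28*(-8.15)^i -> [-8.28, 67.48, -549.98, 4482.32, -36530.93]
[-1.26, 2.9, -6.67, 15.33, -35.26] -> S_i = -1.26*(-2.30)^i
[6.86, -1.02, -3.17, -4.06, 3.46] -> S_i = Random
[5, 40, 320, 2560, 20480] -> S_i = 5*8^i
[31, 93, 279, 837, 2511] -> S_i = 31*3^i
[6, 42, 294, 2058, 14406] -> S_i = 6*7^i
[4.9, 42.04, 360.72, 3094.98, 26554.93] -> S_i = 4.90*8.58^i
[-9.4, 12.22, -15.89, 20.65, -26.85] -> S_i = -9.40*(-1.30)^i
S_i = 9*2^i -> [9, 18, 36, 72, 144]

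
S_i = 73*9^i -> [73, 657, 5913, 53217, 478953]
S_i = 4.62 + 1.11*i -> [4.62, 5.73, 6.84, 7.95, 9.06]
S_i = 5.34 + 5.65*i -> [5.34, 10.99, 16.64, 22.29, 27.94]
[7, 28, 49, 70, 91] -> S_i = 7 + 21*i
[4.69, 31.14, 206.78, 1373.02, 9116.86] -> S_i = 4.69*6.64^i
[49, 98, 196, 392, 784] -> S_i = 49*2^i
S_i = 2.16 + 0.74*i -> [2.16, 2.9, 3.64, 4.38, 5.12]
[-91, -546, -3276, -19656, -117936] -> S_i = -91*6^i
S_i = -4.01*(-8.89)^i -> [-4.01, 35.65, -316.92, 2817.41, -25046.75]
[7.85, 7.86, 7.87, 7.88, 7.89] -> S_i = 7.85 + 0.01*i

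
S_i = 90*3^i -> [90, 270, 810, 2430, 7290]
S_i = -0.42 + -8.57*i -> [-0.42, -8.99, -17.56, -26.13, -34.7]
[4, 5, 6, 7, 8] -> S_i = 4 + 1*i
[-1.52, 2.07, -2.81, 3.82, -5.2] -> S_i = -1.52*(-1.36)^i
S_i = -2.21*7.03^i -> [-2.21, -15.54, -109.22, -767.82, -5397.76]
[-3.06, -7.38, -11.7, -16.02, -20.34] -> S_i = -3.06 + -4.32*i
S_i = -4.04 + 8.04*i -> [-4.04, 4.0, 12.04, 20.08, 28.12]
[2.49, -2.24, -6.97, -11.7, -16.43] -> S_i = 2.49 + -4.73*i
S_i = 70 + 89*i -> [70, 159, 248, 337, 426]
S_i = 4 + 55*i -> [4, 59, 114, 169, 224]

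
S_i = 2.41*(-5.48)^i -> [2.41, -13.21, 72.37, -396.61, 2173.4]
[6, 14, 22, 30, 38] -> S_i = 6 + 8*i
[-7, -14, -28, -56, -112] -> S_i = -7*2^i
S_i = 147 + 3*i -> [147, 150, 153, 156, 159]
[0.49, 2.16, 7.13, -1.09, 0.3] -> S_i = Random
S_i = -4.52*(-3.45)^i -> [-4.52, 15.59, -53.8, 185.61, -640.35]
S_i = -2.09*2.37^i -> [-2.09, -4.95, -11.74, -27.82, -65.94]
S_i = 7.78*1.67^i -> [7.78, 12.99, 21.7, 36.24, 60.51]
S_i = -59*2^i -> [-59, -118, -236, -472, -944]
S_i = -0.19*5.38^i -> [-0.19, -1.02, -5.5, -29.59, -159.18]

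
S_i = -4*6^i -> [-4, -24, -144, -864, -5184]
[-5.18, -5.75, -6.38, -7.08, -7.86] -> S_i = -5.18*1.11^i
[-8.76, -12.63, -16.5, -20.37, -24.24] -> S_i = -8.76 + -3.87*i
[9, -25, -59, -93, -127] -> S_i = 9 + -34*i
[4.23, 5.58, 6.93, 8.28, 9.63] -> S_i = 4.23 + 1.35*i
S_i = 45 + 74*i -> [45, 119, 193, 267, 341]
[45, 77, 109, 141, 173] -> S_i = 45 + 32*i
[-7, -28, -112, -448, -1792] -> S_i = -7*4^i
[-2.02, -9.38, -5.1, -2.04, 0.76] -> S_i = Random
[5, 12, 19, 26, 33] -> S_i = 5 + 7*i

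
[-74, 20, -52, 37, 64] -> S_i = Random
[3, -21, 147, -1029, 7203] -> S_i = 3*-7^i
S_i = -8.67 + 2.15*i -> [-8.67, -6.52, -4.37, -2.22, -0.07]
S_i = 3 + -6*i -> [3, -3, -9, -15, -21]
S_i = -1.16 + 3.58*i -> [-1.16, 2.42, 6.0, 9.58, 13.16]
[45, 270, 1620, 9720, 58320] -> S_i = 45*6^i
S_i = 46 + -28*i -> [46, 18, -10, -38, -66]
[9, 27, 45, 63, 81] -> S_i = 9 + 18*i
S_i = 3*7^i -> [3, 21, 147, 1029, 7203]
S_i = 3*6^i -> [3, 18, 108, 648, 3888]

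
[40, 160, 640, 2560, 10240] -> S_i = 40*4^i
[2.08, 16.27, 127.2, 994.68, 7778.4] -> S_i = 2.08*7.82^i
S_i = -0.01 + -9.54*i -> [-0.01, -9.55, -19.09, -28.63, -38.17]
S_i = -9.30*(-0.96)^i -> [-9.3, 8.93, -8.57, 8.23, -7.9]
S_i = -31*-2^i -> [-31, 62, -124, 248, -496]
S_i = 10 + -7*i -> [10, 3, -4, -11, -18]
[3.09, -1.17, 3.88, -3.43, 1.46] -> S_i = Random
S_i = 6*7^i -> [6, 42, 294, 2058, 14406]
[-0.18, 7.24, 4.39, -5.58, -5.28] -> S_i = Random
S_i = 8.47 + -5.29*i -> [8.47, 3.18, -2.11, -7.4, -12.69]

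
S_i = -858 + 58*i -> [-858, -800, -742, -684, -626]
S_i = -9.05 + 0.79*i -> [-9.05, -8.26, -7.47, -6.68, -5.89]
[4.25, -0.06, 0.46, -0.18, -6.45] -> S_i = Random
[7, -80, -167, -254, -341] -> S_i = 7 + -87*i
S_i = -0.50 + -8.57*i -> [-0.5, -9.07, -17.64, -26.21, -34.78]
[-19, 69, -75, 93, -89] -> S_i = Random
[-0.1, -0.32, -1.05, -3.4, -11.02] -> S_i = -0.10*3.24^i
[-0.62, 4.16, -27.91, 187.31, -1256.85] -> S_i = -0.62*(-6.71)^i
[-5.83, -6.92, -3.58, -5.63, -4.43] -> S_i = Random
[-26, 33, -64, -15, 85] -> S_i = Random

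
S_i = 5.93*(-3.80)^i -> [5.93, -22.53, 85.63, -325.39, 1236.49]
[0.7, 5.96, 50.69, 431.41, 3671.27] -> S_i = 0.70*8.51^i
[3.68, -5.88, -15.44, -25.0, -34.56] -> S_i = 3.68 + -9.56*i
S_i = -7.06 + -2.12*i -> [-7.06, -9.18, -11.3, -13.42, -15.54]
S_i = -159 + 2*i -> [-159, -157, -155, -153, -151]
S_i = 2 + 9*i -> [2, 11, 20, 29, 38]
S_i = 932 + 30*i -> [932, 962, 992, 1022, 1052]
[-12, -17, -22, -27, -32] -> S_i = -12 + -5*i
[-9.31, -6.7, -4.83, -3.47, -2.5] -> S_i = -9.31*0.72^i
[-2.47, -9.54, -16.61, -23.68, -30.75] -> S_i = -2.47 + -7.07*i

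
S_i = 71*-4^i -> [71, -284, 1136, -4544, 18176]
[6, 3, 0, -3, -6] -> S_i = 6 + -3*i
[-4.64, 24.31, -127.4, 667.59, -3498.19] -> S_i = -4.64*(-5.24)^i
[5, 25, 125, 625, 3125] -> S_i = 5*5^i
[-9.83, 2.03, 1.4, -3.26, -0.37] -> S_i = Random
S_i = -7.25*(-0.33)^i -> [-7.25, 2.39, -0.79, 0.26, -0.09]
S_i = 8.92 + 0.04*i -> [8.92, 8.96, 9.0, 9.04, 9.08]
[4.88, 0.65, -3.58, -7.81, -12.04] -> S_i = 4.88 + -4.23*i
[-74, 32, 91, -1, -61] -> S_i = Random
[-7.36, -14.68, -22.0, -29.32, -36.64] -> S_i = -7.36 + -7.32*i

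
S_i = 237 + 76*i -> [237, 313, 389, 465, 541]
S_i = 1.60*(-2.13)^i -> [1.6, -3.41, 7.26, -15.46, 32.93]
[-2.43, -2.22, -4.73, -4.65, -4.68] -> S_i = Random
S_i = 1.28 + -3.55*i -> [1.28, -2.27, -5.82, -9.37, -12.92]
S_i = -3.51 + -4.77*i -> [-3.51, -8.28, -13.05, -17.82, -22.59]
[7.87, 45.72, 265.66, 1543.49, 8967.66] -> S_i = 7.87*5.81^i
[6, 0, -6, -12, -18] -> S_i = 6 + -6*i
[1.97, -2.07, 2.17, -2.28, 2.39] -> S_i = 1.97*(-1.05)^i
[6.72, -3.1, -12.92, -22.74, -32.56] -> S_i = 6.72 + -9.82*i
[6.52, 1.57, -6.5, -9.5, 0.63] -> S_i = Random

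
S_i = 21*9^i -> [21, 189, 1701, 15309, 137781]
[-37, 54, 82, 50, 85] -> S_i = Random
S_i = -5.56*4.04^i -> [-5.56, -22.46, -90.75, -366.62, -1481.15]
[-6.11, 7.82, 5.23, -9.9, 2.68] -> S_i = Random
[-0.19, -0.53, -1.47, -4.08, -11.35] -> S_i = -0.19*2.78^i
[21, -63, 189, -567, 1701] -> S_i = 21*-3^i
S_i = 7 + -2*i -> [7, 5, 3, 1, -1]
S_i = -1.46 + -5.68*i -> [-1.46, -7.14, -12.82, -18.5, -24.18]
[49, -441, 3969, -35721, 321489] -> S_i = 49*-9^i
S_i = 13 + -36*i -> [13, -23, -59, -95, -131]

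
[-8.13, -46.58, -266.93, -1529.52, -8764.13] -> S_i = -8.13*5.73^i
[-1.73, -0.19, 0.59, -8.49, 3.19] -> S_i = Random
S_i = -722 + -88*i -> [-722, -810, -898, -986, -1074]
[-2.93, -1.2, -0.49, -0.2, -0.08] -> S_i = -2.93*0.41^i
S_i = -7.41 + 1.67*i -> [-7.41, -5.74, -4.07, -2.4, -0.73]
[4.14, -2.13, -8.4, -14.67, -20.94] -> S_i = 4.14 + -6.27*i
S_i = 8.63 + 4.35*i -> [8.63, 12.98, 17.33, 21.68, 26.03]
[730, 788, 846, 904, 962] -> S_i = 730 + 58*i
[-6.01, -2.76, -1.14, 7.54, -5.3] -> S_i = Random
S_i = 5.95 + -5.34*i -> [5.95, 0.61, -4.73, -10.07, -15.41]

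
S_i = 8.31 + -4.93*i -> [8.31, 3.38, -1.55, -6.48, -11.41]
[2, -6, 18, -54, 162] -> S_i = 2*-3^i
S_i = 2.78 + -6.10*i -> [2.78, -3.32, -9.42, -15.52, -21.62]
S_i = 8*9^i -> [8, 72, 648, 5832, 52488]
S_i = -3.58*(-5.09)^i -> [-3.58, 18.22, -92.75, 472.1, -2403.0]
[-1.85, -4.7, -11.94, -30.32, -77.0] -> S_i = -1.85*2.54^i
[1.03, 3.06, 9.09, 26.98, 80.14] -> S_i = 1.03*2.97^i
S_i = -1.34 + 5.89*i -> [-1.34, 4.55, 10.44, 16.33, 22.22]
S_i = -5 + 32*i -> [-5, 27, 59, 91, 123]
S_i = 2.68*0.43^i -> [2.68, 1.15, 0.5, 0.21, 0.09]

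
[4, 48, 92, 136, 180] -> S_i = 4 + 44*i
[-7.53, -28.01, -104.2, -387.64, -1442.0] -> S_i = -7.53*3.72^i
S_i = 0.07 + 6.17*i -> [0.07, 6.24, 12.41, 18.58, 24.75]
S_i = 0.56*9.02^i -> [0.56, 5.05, 45.56, 410.97, 3706.93]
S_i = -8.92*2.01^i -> [-8.92, -17.93, -36.04, -72.44, -145.6]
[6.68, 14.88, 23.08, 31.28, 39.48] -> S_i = 6.68 + 8.20*i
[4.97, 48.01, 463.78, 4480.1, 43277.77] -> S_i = 4.97*9.66^i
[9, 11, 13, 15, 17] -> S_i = 9 + 2*i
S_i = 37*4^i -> [37, 148, 592, 2368, 9472]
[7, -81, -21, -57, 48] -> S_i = Random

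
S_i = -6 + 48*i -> [-6, 42, 90, 138, 186]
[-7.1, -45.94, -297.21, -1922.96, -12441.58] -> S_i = -7.10*6.47^i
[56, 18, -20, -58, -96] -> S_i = 56 + -38*i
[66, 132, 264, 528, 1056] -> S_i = 66*2^i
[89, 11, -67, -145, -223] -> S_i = 89 + -78*i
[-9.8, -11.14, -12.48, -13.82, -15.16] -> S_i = -9.80 + -1.34*i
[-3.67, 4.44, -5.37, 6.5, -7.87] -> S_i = -3.67*(-1.21)^i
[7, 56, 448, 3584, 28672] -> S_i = 7*8^i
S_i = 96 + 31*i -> [96, 127, 158, 189, 220]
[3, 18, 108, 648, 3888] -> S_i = 3*6^i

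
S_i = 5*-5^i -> [5, -25, 125, -625, 3125]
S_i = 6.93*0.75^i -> [6.93, 5.2, 3.9, 2.92, 2.19]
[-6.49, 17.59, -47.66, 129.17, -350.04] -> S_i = -6.49*(-2.71)^i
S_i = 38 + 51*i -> [38, 89, 140, 191, 242]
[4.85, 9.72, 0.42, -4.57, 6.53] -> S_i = Random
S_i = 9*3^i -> [9, 27, 81, 243, 729]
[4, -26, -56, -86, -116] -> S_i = 4 + -30*i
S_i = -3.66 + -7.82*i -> [-3.66, -11.48, -19.3, -27.12, -34.94]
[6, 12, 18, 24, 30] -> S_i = 6 + 6*i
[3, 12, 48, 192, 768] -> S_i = 3*4^i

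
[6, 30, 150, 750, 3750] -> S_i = 6*5^i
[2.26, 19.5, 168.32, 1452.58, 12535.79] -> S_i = 2.26*8.63^i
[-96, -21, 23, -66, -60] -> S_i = Random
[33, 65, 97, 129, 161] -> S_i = 33 + 32*i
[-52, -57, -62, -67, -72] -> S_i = -52 + -5*i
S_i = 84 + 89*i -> [84, 173, 262, 351, 440]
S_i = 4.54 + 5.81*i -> [4.54, 10.35, 16.16, 21.97, 27.78]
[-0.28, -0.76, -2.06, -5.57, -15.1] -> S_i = -0.28*2.71^i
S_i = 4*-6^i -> [4, -24, 144, -864, 5184]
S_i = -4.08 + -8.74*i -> [-4.08, -12.82, -21.56, -30.3, -39.04]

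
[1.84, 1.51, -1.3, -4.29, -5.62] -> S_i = Random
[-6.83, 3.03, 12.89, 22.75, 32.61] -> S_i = -6.83 + 9.86*i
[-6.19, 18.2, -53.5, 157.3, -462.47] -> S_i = -6.19*(-2.94)^i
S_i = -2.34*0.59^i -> [-2.34, -1.38, -0.81, -0.48, -0.28]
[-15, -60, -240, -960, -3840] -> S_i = -15*4^i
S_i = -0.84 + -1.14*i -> [-0.84, -1.98, -3.12, -4.26, -5.4]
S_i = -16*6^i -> [-16, -96, -576, -3456, -20736]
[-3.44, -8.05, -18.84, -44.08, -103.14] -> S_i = -3.44*2.34^i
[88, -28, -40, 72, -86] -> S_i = Random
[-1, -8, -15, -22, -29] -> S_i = -1 + -7*i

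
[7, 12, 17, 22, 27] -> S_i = 7 + 5*i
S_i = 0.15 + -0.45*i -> [0.15, -0.3, -0.75, -1.2, -1.65]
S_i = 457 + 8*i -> [457, 465, 473, 481, 489]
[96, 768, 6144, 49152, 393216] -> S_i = 96*8^i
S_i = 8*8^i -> [8, 64, 512, 4096, 32768]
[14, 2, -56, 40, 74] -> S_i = Random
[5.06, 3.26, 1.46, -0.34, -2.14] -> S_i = 5.06 + -1.80*i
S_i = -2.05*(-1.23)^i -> [-2.05, 2.52, -3.1, 3.81, -4.69]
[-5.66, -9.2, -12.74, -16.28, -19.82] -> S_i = -5.66 + -3.54*i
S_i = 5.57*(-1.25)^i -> [5.57, -6.96, 8.7, -10.88, 13.6]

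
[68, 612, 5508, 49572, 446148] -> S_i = 68*9^i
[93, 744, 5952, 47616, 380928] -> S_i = 93*8^i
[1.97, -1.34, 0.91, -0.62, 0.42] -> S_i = 1.97*(-0.68)^i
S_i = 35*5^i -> [35, 175, 875, 4375, 21875]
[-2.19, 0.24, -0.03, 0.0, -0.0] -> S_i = -2.19*(-0.11)^i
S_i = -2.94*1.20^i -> [-2.94, -3.53, -4.23, -5.08, -6.1]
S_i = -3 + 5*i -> [-3, 2, 7, 12, 17]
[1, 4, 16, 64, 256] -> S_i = 1*4^i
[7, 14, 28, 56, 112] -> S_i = 7*2^i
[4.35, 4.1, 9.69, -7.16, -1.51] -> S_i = Random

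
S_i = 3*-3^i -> [3, -9, 27, -81, 243]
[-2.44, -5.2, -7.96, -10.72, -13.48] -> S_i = -2.44 + -2.76*i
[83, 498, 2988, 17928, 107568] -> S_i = 83*6^i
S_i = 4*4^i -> [4, 16, 64, 256, 1024]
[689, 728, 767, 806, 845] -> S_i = 689 + 39*i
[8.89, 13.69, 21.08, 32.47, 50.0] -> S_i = 8.89*1.54^i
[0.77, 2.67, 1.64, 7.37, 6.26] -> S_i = Random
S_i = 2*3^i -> [2, 6, 18, 54, 162]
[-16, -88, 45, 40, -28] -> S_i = Random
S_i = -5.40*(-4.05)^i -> [-5.4, 21.87, -88.57, 358.72, -1452.83]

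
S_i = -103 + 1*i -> [-103, -102, -101, -100, -99]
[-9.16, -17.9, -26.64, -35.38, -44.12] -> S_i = -9.16 + -8.74*i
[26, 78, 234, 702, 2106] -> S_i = 26*3^i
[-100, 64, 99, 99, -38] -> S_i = Random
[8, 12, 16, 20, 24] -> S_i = 8 + 4*i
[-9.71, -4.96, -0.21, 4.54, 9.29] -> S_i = -9.71 + 4.75*i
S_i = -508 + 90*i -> [-508, -418, -328, -238, -148]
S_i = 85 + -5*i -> [85, 80, 75, 70, 65]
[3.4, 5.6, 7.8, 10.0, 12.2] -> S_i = 3.40 + 2.20*i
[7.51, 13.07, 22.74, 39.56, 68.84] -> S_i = 7.51*1.74^i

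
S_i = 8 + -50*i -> [8, -42, -92, -142, -192]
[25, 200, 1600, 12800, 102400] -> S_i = 25*8^i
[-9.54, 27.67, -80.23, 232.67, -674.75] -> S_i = -9.54*(-2.90)^i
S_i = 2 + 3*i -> [2, 5, 8, 11, 14]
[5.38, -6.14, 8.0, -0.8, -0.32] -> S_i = Random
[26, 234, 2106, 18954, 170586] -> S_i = 26*9^i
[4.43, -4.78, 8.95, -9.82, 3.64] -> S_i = Random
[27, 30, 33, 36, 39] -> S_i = 27 + 3*i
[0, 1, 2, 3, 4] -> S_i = 0 + 1*i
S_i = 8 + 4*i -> [8, 12, 16, 20, 24]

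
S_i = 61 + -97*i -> [61, -36, -133, -230, -327]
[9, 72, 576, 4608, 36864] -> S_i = 9*8^i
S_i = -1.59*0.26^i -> [-1.59, -0.41, -0.11, -0.03, -0.01]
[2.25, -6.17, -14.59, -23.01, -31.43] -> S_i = 2.25 + -8.42*i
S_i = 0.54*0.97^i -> [0.54, 0.52, 0.51, 0.49, 0.48]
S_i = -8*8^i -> [-8, -64, -512, -4096, -32768]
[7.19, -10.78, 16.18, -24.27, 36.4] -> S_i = 7.19*(-1.50)^i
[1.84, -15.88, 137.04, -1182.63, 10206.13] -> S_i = 1.84*(-8.63)^i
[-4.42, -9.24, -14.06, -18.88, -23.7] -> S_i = -4.42 + -4.82*i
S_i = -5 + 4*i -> [-5, -1, 3, 7, 11]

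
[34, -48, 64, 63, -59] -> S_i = Random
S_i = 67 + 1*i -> [67, 68, 69, 70, 71]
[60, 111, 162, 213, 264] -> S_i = 60 + 51*i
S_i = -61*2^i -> [-61, -122, -244, -488, -976]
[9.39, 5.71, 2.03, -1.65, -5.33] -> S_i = 9.39 + -3.68*i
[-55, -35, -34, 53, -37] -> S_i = Random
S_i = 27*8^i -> [27, 216, 1728, 13824, 110592]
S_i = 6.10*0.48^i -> [6.1, 2.93, 1.41, 0.67, 0.32]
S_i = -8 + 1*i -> [-8, -7, -6, -5, -4]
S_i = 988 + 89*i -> [988, 1077, 1166, 1255, 1344]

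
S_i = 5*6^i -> [5, 30, 180, 1080, 6480]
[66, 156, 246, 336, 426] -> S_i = 66 + 90*i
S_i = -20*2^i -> [-20, -40, -80, -160, -320]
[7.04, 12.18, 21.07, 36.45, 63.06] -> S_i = 7.04*1.73^i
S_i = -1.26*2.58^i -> [-1.26, -3.25, -8.39, -21.64, -55.83]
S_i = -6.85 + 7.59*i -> [-6.85, 0.74, 8.33, 15.92, 23.51]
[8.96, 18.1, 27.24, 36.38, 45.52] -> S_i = 8.96 + 9.14*i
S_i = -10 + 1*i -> [-10, -9, -8, -7, -6]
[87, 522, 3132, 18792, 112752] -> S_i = 87*6^i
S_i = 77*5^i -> [77, 385, 1925, 9625, 48125]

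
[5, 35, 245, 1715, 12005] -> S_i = 5*7^i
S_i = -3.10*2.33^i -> [-3.1, -7.22, -16.83, -39.21, -91.37]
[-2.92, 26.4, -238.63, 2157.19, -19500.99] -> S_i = -2.92*(-9.04)^i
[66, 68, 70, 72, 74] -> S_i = 66 + 2*i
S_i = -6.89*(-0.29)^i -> [-6.89, 2.0, -0.58, 0.17, -0.05]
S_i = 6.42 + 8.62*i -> [6.42, 15.04, 23.66, 32.28, 40.9]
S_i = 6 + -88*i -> [6, -82, -170, -258, -346]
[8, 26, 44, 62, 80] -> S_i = 8 + 18*i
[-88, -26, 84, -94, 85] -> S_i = Random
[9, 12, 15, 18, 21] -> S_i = 9 + 3*i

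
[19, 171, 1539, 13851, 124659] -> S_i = 19*9^i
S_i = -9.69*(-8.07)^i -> [-9.69, 78.2, -631.06, 5092.66, -41097.74]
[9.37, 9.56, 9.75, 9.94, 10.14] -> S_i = 9.37*1.02^i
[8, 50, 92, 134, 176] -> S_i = 8 + 42*i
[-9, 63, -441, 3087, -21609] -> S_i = -9*-7^i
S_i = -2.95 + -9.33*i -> [-2.95, -12.28, -21.61, -30.94, -40.27]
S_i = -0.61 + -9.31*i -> [-0.61, -9.92, -19.23, -28.54, -37.85]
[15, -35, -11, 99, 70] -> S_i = Random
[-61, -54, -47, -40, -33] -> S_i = -61 + 7*i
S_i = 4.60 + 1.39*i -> [4.6, 5.99, 7.38, 8.77, 10.16]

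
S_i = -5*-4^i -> [-5, 20, -80, 320, -1280]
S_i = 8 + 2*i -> [8, 10, 12, 14, 16]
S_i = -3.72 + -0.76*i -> [-3.72, -4.48, -5.24, -6.0, -6.76]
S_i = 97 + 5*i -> [97, 102, 107, 112, 117]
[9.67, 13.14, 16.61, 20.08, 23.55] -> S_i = 9.67 + 3.47*i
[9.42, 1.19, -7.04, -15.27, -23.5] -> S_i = 9.42 + -8.23*i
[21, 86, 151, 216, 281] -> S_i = 21 + 65*i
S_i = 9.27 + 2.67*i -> [9.27, 11.94, 14.61, 17.28, 19.95]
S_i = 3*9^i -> [3, 27, 243, 2187, 19683]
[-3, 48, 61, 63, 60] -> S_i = Random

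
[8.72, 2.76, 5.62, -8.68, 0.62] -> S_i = Random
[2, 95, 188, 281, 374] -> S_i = 2 + 93*i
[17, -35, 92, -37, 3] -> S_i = Random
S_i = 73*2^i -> [73, 146, 292, 584, 1168]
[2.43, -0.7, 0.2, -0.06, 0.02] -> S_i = 2.43*(-0.29)^i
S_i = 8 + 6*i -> [8, 14, 20, 26, 32]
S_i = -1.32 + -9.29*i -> [-1.32, -10.61, -19.9, -29.19, -38.48]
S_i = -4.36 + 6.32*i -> [-4.36, 1.96, 8.28, 14.6, 20.92]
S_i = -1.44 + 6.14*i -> [-1.44, 4.7, 10.84, 16.98, 23.12]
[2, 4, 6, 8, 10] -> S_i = 2 + 2*i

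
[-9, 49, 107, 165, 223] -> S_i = -9 + 58*i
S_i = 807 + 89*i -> [807, 896, 985, 1074, 1163]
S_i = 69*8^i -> [69, 552, 4416, 35328, 282624]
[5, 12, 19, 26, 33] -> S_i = 5 + 7*i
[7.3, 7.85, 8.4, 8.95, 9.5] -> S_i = 7.30 + 0.55*i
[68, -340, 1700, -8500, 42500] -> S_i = 68*-5^i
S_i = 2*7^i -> [2, 14, 98, 686, 4802]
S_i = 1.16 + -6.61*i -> [1.16, -5.45, -12.06, -18.67, -25.28]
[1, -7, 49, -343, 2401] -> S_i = 1*-7^i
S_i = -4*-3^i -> [-4, 12, -36, 108, -324]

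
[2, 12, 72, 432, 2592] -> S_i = 2*6^i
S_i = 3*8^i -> [3, 24, 192, 1536, 12288]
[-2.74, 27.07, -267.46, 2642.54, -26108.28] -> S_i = -2.74*(-9.88)^i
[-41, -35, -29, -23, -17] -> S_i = -41 + 6*i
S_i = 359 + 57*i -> [359, 416, 473, 530, 587]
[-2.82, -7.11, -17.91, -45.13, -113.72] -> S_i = -2.82*2.52^i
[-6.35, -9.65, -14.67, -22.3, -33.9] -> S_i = -6.35*1.52^i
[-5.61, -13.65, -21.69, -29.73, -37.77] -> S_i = -5.61 + -8.04*i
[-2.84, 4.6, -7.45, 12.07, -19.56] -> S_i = -2.84*(-1.62)^i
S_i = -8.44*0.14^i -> [-8.44, -1.18, -0.17, -0.02, -0.0]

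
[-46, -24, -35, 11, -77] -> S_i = Random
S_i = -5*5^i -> [-5, -25, -125, -625, -3125]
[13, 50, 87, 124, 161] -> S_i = 13 + 37*i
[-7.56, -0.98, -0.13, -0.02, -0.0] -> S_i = -7.56*0.13^i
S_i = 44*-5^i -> [44, -220, 1100, -5500, 27500]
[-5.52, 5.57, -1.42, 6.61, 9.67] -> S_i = Random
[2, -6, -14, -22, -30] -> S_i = 2 + -8*i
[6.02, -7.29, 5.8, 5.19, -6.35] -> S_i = Random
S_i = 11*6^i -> [11, 66, 396, 2376, 14256]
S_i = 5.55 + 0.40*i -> [5.55, 5.95, 6.35, 6.75, 7.15]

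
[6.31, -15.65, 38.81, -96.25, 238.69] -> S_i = 6.31*(-2.48)^i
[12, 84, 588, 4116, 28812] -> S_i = 12*7^i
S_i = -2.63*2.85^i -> [-2.63, -7.5, -21.36, -60.88, -173.51]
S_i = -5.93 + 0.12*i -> [-5.93, -5.81, -5.69, -5.57, -5.45]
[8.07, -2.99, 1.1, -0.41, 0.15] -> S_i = 8.07*(-0.37)^i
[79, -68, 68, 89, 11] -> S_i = Random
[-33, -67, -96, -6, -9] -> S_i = Random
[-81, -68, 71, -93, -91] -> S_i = Random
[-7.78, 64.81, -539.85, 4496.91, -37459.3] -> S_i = -7.78*(-8.33)^i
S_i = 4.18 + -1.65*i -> [4.18, 2.53, 0.88, -0.77, -2.42]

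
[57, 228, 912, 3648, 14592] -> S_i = 57*4^i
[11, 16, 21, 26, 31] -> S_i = 11 + 5*i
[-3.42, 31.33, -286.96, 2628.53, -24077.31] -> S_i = -3.42*(-9.16)^i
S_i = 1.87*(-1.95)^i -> [1.87, -3.65, 7.11, -13.87, 27.04]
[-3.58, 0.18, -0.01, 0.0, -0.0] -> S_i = -3.58*(-0.05)^i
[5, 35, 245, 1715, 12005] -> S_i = 5*7^i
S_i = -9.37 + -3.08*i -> [-9.37, -12.45, -15.53, -18.61, -21.69]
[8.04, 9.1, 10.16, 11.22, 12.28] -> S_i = 8.04 + 1.06*i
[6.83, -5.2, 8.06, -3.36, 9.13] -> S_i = Random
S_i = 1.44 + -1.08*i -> [1.44, 0.36, -0.72, -1.8, -2.88]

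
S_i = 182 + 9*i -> [182, 191, 200, 209, 218]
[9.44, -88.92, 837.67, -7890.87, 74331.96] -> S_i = 9.44*(-9.42)^i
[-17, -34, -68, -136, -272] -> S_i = -17*2^i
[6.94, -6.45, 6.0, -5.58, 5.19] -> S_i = 6.94*(-0.93)^i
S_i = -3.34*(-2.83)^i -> [-3.34, 9.45, -26.75, 75.7, -214.24]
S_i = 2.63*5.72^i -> [2.63, 15.04, 86.05, 492.2, 2815.4]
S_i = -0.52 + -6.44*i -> [-0.52, -6.96, -13.4, -19.84, -26.28]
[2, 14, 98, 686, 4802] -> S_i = 2*7^i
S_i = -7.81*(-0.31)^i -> [-7.81, 2.42, -0.75, 0.23, -0.07]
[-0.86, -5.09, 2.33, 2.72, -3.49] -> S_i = Random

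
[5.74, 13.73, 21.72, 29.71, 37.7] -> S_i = 5.74 + 7.99*i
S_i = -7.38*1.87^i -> [-7.38, -13.8, -25.81, -48.26, -90.24]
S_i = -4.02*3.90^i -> [-4.02, -15.68, -61.14, -238.46, -930.0]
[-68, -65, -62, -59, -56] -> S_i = -68 + 3*i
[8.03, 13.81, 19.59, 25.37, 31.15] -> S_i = 8.03 + 5.78*i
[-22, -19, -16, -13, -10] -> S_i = -22 + 3*i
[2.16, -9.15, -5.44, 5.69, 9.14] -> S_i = Random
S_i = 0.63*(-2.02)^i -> [0.63, -1.27, 2.57, -5.19, 10.49]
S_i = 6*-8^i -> [6, -48, 384, -3072, 24576]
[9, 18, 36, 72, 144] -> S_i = 9*2^i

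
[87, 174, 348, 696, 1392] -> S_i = 87*2^i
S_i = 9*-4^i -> [9, -36, 144, -576, 2304]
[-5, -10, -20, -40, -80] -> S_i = -5*2^i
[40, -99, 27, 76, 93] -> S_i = Random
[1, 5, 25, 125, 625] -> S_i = 1*5^i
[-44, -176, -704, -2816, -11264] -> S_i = -44*4^i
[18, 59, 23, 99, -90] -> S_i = Random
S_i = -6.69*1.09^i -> [-6.69, -7.29, -7.95, -8.66, -9.44]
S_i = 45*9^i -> [45, 405, 3645, 32805, 295245]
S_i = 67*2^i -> [67, 134, 268, 536, 1072]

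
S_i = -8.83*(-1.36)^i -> [-8.83, 12.01, -16.33, 22.21, -30.21]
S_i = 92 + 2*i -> [92, 94, 96, 98, 100]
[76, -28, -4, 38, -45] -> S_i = Random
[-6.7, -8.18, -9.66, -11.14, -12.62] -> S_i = -6.70 + -1.48*i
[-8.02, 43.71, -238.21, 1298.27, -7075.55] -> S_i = -8.02*(-5.45)^i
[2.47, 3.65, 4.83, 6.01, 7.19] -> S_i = 2.47 + 1.18*i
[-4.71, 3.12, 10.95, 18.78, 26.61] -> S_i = -4.71 + 7.83*i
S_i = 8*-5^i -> [8, -40, 200, -1000, 5000]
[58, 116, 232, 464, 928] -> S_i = 58*2^i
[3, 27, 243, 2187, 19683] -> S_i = 3*9^i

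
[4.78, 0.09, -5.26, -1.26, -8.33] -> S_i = Random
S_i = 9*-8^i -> [9, -72, 576, -4608, 36864]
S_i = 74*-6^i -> [74, -444, 2664, -15984, 95904]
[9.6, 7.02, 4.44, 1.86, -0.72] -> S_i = 9.60 + -2.58*i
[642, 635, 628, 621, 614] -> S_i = 642 + -7*i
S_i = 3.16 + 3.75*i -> [3.16, 6.91, 10.66, 14.41, 18.16]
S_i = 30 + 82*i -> [30, 112, 194, 276, 358]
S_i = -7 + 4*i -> [-7, -3, 1, 5, 9]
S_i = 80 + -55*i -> [80, 25, -30, -85, -140]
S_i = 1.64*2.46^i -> [1.64, 4.03, 9.92, 24.41, 60.06]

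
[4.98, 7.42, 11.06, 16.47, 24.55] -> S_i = 4.98*1.49^i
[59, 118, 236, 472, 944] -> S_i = 59*2^i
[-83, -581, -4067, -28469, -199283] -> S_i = -83*7^i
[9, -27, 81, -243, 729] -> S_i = 9*-3^i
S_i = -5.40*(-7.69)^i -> [-5.4, 41.53, -319.33, 2455.69, -18884.22]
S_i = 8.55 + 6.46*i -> [8.55, 15.01, 21.47, 27.93, 34.39]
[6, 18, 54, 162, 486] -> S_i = 6*3^i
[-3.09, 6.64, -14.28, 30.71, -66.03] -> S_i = -3.09*(-2.15)^i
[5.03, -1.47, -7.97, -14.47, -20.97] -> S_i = 5.03 + -6.50*i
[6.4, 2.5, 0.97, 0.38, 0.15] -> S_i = 6.40*0.39^i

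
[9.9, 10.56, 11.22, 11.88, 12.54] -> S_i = 9.90 + 0.66*i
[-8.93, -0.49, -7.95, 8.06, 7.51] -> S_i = Random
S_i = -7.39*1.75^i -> [-7.39, -12.93, -22.63, -39.61, -69.31]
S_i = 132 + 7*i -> [132, 139, 146, 153, 160]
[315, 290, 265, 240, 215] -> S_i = 315 + -25*i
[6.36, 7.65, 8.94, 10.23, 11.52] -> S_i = 6.36 + 1.29*i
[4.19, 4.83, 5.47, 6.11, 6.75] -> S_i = 4.19 + 0.64*i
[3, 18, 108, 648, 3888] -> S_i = 3*6^i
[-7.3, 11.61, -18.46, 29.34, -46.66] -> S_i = -7.30*(-1.59)^i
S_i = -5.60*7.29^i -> [-5.6, -40.82, -297.61, -2169.55, -15816.05]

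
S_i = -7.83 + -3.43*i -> [-7.83, -11.26, -14.69, -18.12, -21.55]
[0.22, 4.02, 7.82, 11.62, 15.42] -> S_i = 0.22 + 3.80*i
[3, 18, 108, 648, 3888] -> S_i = 3*6^i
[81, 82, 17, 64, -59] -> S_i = Random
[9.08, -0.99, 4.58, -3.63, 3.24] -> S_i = Random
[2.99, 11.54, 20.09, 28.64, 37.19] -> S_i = 2.99 + 8.55*i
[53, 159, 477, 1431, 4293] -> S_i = 53*3^i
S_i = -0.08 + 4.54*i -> [-0.08, 4.46, 9.0, 13.54, 18.08]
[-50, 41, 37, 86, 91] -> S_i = Random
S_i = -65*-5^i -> [-65, 325, -1625, 8125, -40625]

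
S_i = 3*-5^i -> [3, -15, 75, -375, 1875]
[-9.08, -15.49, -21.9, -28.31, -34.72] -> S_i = -9.08 + -6.41*i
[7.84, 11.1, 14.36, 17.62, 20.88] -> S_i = 7.84 + 3.26*i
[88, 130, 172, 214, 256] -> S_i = 88 + 42*i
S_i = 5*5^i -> [5, 25, 125, 625, 3125]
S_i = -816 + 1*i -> [-816, -815, -814, -813, -812]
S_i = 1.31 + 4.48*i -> [1.31, 5.79, 10.27, 14.75, 19.23]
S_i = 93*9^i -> [93, 837, 7533, 67797, 610173]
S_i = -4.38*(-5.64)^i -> [-4.38, 24.7, -139.33, 785.8, -4431.91]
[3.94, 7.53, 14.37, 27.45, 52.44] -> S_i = 3.94*1.91^i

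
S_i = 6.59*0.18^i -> [6.59, 1.19, 0.21, 0.04, 0.01]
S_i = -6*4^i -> [-6, -24, -96, -384, -1536]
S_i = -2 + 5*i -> [-2, 3, 8, 13, 18]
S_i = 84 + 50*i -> [84, 134, 184, 234, 284]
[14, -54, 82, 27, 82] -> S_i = Random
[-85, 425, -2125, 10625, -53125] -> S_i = -85*-5^i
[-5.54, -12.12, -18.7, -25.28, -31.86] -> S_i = -5.54 + -6.58*i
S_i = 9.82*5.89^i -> [9.82, 57.84, 340.68, 2006.58, 11818.78]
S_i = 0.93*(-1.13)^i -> [0.93, -1.05, 1.19, -1.34, 1.52]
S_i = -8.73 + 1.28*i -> [-8.73, -7.45, -6.17, -4.89, -3.61]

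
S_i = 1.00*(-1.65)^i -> [1.0, -1.65, 2.72, -4.49, 7.41]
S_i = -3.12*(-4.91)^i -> [-3.12, 15.32, -75.22, 369.32, -1813.35]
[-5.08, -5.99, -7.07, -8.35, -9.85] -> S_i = -5.08*1.18^i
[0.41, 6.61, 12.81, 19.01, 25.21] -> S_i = 0.41 + 6.20*i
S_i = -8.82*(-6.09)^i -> [-8.82, 53.71, -327.12, 1992.14, -12132.15]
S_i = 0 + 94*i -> [0, 94, 188, 282, 376]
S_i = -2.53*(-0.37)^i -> [-2.53, 0.94, -0.35, 0.13, -0.05]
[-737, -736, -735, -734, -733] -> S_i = -737 + 1*i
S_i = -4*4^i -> [-4, -16, -64, -256, -1024]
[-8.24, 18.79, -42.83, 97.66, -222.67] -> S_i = -8.24*(-2.28)^i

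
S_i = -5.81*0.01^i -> [-5.81, -0.06, -0.0, -0.0, -0.0]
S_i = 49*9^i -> [49, 441, 3969, 35721, 321489]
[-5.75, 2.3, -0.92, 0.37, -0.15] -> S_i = -5.75*(-0.40)^i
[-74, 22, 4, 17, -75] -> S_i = Random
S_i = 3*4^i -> [3, 12, 48, 192, 768]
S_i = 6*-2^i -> [6, -12, 24, -48, 96]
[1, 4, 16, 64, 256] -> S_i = 1*4^i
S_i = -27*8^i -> [-27, -216, -1728, -13824, -110592]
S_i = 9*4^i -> [9, 36, 144, 576, 2304]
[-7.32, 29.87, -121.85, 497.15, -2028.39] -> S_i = -7.32*(-4.08)^i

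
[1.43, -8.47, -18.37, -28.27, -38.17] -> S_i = 1.43 + -9.90*i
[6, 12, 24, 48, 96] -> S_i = 6*2^i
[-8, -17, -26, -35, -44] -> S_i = -8 + -9*i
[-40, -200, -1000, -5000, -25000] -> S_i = -40*5^i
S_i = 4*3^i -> [4, 12, 36, 108, 324]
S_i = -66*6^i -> [-66, -396, -2376, -14256, -85536]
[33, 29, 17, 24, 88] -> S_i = Random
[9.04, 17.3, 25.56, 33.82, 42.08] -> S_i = 9.04 + 8.26*i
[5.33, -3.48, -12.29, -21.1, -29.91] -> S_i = 5.33 + -8.81*i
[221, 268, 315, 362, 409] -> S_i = 221 + 47*i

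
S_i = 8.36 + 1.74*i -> [8.36, 10.1, 11.84, 13.58, 15.32]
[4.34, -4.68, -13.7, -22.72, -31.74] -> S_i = 4.34 + -9.02*i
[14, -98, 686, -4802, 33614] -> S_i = 14*-7^i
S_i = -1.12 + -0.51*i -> [-1.12, -1.63, -2.14, -2.65, -3.16]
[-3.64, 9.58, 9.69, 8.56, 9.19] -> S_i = Random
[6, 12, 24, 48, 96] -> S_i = 6*2^i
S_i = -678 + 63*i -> [-678, -615, -552, -489, -426]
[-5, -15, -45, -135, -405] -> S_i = -5*3^i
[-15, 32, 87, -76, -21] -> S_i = Random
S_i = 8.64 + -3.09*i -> [8.64, 5.55, 2.46, -0.63, -3.72]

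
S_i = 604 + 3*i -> [604, 607, 610, 613, 616]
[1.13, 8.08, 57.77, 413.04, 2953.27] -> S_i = 1.13*7.15^i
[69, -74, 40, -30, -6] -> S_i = Random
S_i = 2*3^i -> [2, 6, 18, 54, 162]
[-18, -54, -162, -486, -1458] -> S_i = -18*3^i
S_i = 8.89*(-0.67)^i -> [8.89, -5.96, 3.99, -2.67, 1.79]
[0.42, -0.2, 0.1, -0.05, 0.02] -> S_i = 0.42*(-0.48)^i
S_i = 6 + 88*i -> [6, 94, 182, 270, 358]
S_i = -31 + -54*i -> [-31, -85, -139, -193, -247]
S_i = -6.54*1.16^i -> [-6.54, -7.59, -8.8, -10.21, -11.84]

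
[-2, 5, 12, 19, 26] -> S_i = -2 + 7*i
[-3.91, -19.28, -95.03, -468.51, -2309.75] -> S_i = -3.91*4.93^i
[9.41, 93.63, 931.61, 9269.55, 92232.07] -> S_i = 9.41*9.95^i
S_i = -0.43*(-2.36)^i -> [-0.43, 1.01, -2.39, 5.65, -13.34]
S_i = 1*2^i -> [1, 2, 4, 8, 16]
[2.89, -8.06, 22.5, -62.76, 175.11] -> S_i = 2.89*(-2.79)^i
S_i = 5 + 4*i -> [5, 9, 13, 17, 21]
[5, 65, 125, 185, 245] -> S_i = 5 + 60*i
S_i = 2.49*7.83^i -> [2.49, 19.5, 152.66, 1195.32, 9359.37]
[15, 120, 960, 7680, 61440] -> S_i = 15*8^i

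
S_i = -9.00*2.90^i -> [-9.0, -26.1, -75.69, -219.5, -636.55]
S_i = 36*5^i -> [36, 180, 900, 4500, 22500]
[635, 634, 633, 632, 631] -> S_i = 635 + -1*i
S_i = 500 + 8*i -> [500, 508, 516, 524, 532]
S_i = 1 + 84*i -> [1, 85, 169, 253, 337]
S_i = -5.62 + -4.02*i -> [-5.62, -9.64, -13.66, -17.68, -21.7]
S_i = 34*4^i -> [34, 136, 544, 2176, 8704]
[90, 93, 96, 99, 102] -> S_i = 90 + 3*i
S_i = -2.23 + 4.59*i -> [-2.23, 2.36, 6.95, 11.54, 16.13]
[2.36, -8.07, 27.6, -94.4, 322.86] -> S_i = 2.36*(-3.42)^i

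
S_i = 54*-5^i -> [54, -270, 1350, -6750, 33750]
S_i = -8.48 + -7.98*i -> [-8.48, -16.46, -24.44, -32.42, -40.4]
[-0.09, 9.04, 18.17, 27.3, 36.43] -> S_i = -0.09 + 9.13*i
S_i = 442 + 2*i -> [442, 444, 446, 448, 450]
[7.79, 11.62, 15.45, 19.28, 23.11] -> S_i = 7.79 + 3.83*i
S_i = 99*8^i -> [99, 792, 6336, 50688, 405504]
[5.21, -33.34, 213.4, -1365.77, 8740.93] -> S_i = 5.21*(-6.40)^i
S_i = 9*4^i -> [9, 36, 144, 576, 2304]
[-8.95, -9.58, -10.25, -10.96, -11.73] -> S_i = -8.95*1.07^i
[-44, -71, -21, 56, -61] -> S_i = Random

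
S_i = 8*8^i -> [8, 64, 512, 4096, 32768]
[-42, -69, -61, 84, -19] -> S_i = Random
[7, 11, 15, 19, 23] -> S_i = 7 + 4*i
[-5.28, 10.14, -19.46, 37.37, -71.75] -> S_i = -5.28*(-1.92)^i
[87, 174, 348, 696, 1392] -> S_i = 87*2^i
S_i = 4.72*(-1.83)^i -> [4.72, -8.64, 15.81, -28.93, 52.94]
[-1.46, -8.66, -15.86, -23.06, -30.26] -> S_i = -1.46 + -7.20*i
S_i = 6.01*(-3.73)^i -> [6.01, -22.42, 83.62, -311.89, 1163.35]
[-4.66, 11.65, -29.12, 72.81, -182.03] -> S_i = -4.66*(-2.50)^i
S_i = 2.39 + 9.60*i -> [2.39, 11.99, 21.59, 31.19, 40.79]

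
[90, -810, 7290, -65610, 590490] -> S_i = 90*-9^i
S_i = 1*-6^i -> [1, -6, 36, -216, 1296]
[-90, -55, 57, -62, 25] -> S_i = Random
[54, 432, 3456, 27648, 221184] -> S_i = 54*8^i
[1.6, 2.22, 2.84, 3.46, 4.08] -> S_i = 1.60 + 0.62*i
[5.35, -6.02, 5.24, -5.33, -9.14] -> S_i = Random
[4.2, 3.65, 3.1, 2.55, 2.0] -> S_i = 4.20 + -0.55*i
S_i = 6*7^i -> [6, 42, 294, 2058, 14406]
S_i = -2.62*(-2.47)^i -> [-2.62, 6.47, -15.98, 39.48, -97.52]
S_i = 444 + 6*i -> [444, 450, 456, 462, 468]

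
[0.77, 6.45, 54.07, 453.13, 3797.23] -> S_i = 0.77*8.38^i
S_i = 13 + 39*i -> [13, 52, 91, 130, 169]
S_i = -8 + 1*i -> [-8, -7, -6, -5, -4]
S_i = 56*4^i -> [56, 224, 896, 3584, 14336]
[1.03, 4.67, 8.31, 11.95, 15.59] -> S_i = 1.03 + 3.64*i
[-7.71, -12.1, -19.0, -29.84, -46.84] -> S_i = -7.71*1.57^i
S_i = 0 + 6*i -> [0, 6, 12, 18, 24]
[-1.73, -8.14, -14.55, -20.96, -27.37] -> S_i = -1.73 + -6.41*i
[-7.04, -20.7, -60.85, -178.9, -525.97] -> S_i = -7.04*2.94^i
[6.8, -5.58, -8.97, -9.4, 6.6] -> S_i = Random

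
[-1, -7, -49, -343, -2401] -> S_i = -1*7^i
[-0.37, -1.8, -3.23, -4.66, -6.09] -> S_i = -0.37 + -1.43*i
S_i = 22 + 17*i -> [22, 39, 56, 73, 90]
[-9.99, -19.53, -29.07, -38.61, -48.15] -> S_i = -9.99 + -9.54*i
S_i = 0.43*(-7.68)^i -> [0.43, -3.3, 25.36, -194.78, 1495.94]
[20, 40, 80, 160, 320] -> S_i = 20*2^i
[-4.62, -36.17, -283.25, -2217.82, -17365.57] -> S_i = -4.62*7.83^i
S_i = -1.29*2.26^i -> [-1.29, -2.92, -6.59, -14.89, -33.65]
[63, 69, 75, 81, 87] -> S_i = 63 + 6*i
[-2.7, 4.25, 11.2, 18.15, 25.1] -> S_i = -2.70 + 6.95*i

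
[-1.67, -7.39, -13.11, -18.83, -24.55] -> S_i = -1.67 + -5.72*i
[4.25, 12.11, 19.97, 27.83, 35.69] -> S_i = 4.25 + 7.86*i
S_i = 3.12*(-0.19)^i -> [3.12, -0.59, 0.11, -0.02, 0.0]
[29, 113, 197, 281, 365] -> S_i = 29 + 84*i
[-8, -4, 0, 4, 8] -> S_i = -8 + 4*i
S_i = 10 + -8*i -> [10, 2, -6, -14, -22]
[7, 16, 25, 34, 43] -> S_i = 7 + 9*i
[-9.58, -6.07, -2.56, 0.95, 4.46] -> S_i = -9.58 + 3.51*i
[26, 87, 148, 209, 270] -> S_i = 26 + 61*i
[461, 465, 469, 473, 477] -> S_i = 461 + 4*i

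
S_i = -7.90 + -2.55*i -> [-7.9, -10.45, -13.0, -15.55, -18.1]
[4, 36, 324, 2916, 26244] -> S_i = 4*9^i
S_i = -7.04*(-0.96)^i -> [-7.04, 6.76, -6.49, 6.23, -5.98]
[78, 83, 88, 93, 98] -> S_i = 78 + 5*i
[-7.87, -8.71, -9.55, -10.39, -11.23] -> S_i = -7.87 + -0.84*i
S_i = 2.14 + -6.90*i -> [2.14, -4.76, -11.66, -18.56, -25.46]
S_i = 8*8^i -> [8, 64, 512, 4096, 32768]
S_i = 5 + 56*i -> [5, 61, 117, 173, 229]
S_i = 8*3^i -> [8, 24, 72, 216, 648]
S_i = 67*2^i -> [67, 134, 268, 536, 1072]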